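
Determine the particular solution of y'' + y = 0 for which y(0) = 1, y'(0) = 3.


Characteristic roots of r² + 1 = 0 are ±1i, so y = C₁cos(x) + C₂sin(x).
Apply y(0) = 1: C₁ = 1. Differentiate and apply y'(0) = 3: 1·C₂ = 3, so C₂ = 3.
Particular solution: y = cos(x) + 3sin(x).


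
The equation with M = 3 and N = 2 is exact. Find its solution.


Check exactness: ∂M/∂y = 0 and ∂N/∂x = 0; equal, so the equation is exact.
Integrate M with respect to x (treating y as constant): ∫M dx = 3x + h(y).
Differentiate w.r.t. y and set equal to N: the x-dependent terms already match, leaving h'(y) = 2. Integrate: h(y) = 2y.
So F(x,y) = 3x + 2y.
General solution: 3x + 2y = C.


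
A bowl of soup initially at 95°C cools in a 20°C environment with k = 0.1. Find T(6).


Newton's law: dT/dt = -k(T - T_a) has solution T(t) = T_a + (T₀ - T_a)e^(-kt).
Plug in T_a = 20, T₀ = 95, k = 0.1, t = 6: T(6) = 20 + (75)e^(-0.60) ≈ 61.2°C.


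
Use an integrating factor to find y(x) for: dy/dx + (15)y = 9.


P(x) = 15, Q(x) = 9; integrating factor μ = e^(15x).
(μ y)' = 9e^(15x) ⇒ μ y = (3/5)e^(15x) + C.
Divide by μ: y = 3/5 + Ce^(-15x).


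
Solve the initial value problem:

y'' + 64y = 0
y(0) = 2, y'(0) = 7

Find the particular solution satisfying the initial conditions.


Characteristic roots of r² + 64 = 0 are ±8i, so y = C₁cos(8x) + C₂sin(8x).
Apply y(0) = 2: C₁ = 2. Differentiate and apply y'(0) = 7: 8·C₂ = 7, so C₂ = 7/8.
Particular solution: y = 2cos(8x) + (7/8)sin(8x).


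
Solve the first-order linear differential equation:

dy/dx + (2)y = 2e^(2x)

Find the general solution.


P(x) = 2 ⇒ μ = e^(2x).
(μ y)' = 2e^(4x) ⇒ μ y = (2/4)e^(4x) + C.
Divide by μ: y = (1/2)e^(2x) + Ce^(-2x).


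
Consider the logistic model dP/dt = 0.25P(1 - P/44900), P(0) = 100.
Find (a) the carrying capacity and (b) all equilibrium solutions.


Logistic ODE dP/dt = 0.25P(1 - P/44900) has equilibria where dP/dt = 0, i.e. P = 0 or P = 44900.
The coefficient (1 - P/K) = 0 when P = K, identifying K = 44900 as the carrying capacity.
(a) K = 44900; (b) equilibria P = 0 and P = 44900.


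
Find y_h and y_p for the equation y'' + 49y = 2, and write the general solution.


Homogeneous part: r² + 49 = 0 ⇒ r = ±7i, so y_h = C₁cos(7x) + C₂sin(7x).
Try constant y_p = A; plug in: 49A = 2 ⇒ A = 2/49.
General solution: y = C₁cos(7x) + C₂sin(7x) + 2/49.


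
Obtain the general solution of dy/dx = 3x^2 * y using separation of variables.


Separate variables: dy/y = 3x^2 dx.
Integrate: ln|y| = x^3 + C₀.
Exponentiate: y = Ce^(x^3).


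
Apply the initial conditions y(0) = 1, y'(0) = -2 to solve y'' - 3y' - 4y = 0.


Characteristic roots of r² - 3r - 4 = 0 are 4, -1.
General solution y = c₁ e^(4x) + c₂ e^(-x).
Apply y(0) = 1: c₁ + c₂ = 1. Apply y'(0) = -2: 4 c₁ - 1 c₂ = -2.
Solve: c₁ = -1/5, c₂ = 6/5.
Particular solution: y = -(1/5)e^(4x) + (6/5)e^(-x).


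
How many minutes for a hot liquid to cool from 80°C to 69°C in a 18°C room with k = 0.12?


From T(t) = T_a + (T₀ - T_a)e^(-kt), set T(t) = 69:
(69 - 18) / (80 - 18) = e^(-0.12t), so t = -ln(0.823)/0.12 ≈ 1.6 minutes.


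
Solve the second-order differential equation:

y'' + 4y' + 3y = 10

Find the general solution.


Characteristic roots of r² + 4r + 3 = 0 are -3, -1.
y_h = C₁e^(-3x) + C₂e^(-x).
Constant forcing; try y_p = A. Then 3A = 10 ⇒ A = 10/3.
General solution: y = C₁e^(-3x) + C₂e^(-x) + 10/3.


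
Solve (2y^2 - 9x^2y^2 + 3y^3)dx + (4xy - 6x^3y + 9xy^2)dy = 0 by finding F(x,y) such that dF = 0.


Check exactness: ∂M/∂y = 4y - 18x^2y + 9y^2 and ∂N/∂x = 4y - 18x^2y + 9y^2; equal, so the equation is exact.
Integrate M with respect to x (treating y as constant): ∫M dx = 2xy^2 - 3x^3y^2 + 3xy^3 + h(y).
Differentiate w.r.t. y and set equal to N: all terms match, so h'(y) = 0 and h is a constant absorbed into C.
General solution: 2xy^2 - 3x^3y^2 + 3xy^3 = C.


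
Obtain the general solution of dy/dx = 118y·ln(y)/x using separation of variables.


Separate: dy/[y ln(y)] = 118 dx/x.
Substitute u = ln(y): du/u = 118 dx/x.
Integrate: ln|ln(y)| = 118ln|x| + C₀, hence ln(y) = C·x^118.


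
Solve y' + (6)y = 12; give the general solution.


P(x) = 6, Q(x) = 12; integrating factor μ = e^(6x).
(μ y)' = 12e^(6x) ⇒ μ y = 2e^(6x) + C.
Divide by μ: y = 2 + Ce^(-6x).


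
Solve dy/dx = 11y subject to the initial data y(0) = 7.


General solution of y' = 11y is y = Ce^(11x).
Apply y(0) = 7: C = 7.
Particular solution: y = 7e^(11x).


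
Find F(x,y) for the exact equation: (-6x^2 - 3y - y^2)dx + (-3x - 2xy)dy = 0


Check exactness: ∂M/∂y = -3 - 2y and ∂N/∂x = -3 - 2y; equal, so the equation is exact.
Integrate M with respect to x (treating y as constant): ∫M dx = -2x^3 - 3xy - xy^2 + h(y).
Differentiate w.r.t. y and set equal to N: all terms match, so h'(y) = 0 and h is a constant absorbed into C.
General solution: -2x^3 - 3xy - xy^2 = C.


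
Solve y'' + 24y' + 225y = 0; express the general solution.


Characteristic equation: r² + 24r + 225 = 0.
Discriminant is negative; roots r = -12 ± 9i (complex conjugate pair).
General solution uses e^(α x)(C₁ cos(β x) + C₂ sin(β x)): y = e^(-12x)(C₁cos(9x) + C₂sin(9x)).


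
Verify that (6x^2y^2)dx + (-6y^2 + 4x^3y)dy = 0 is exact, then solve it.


Check exactness: ∂M/∂y = 12x^2y and ∂N/∂x = 12x^2y; equal, so the equation is exact.
Integrate M with respect to x (treating y as constant): ∫M dx = 2x^3y^2 + h(y).
Differentiate w.r.t. y and set equal to N: the x-dependent terms already match, leaving h'(y) = -6y^2. Integrate: h(y) = -2y^3.
So F(x,y) = -2y^3 + 2x^3y^2.
General solution: -2y^3 + 2x^3y^2 = C.


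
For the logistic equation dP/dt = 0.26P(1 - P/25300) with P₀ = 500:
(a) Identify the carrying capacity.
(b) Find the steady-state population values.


Logistic ODE dP/dt = 0.26P(1 - P/25300) has equilibria where dP/dt = 0, i.e. P = 0 or P = 25300.
The coefficient (1 - P/K) = 0 when P = K, identifying K = 25300 as the carrying capacity.
(a) K = 25300; (b) equilibria P = 0 and P = 25300.


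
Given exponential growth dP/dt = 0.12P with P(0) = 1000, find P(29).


The ODE dP/dt = 0.12P has solution P(t) = P(0)e^(0.12t).
Substitute P(0) = 1000 and t = 29: P(29) = 1000 e^(3.48) ≈ 32460.


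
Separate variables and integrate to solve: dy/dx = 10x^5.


Integrate both sides with respect to x: y = ∫ 10x^5 dx = (5/3)x^6 + C.


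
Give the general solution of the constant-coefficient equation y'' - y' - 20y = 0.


Characteristic equation: r² - r - 20 = 0.
Factor: (r + 4)(r - 5) = 0 ⇒ r = -4, 5 (distinct real).
General solution: y = C₁e^(-4x) + C₂e^(5x).


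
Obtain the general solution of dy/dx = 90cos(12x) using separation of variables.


g(y) = 1, so integrate directly: y = ∫ 90cos(12x) dx = (15/2)sin(12x) + C.


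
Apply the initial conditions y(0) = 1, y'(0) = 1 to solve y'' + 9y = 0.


Characteristic roots of r² + 9 = 0 are ±3i, so y = C₁cos(3x) + C₂sin(3x).
Apply y(0) = 1: C₁ = 1. Differentiate and apply y'(0) = 1: 3·C₂ = 1, so C₂ = 1/3.
Particular solution: y = cos(3x) + (1/3)sin(3x).


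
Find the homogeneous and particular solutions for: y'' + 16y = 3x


Homogeneous: r² + 16 = 0 ⇒ r = ±4i, y_h = C₁cos(4x) + C₂sin(4x).
Polynomial forcing; try y_p = Ax + B. Then y_p'' + 16 y_p = 16(Ax + B) = 3x, so B = 0 and A = 3/16.
General solution: y = C₁cos(4x) + C₂sin(4x) + (3/16)x.


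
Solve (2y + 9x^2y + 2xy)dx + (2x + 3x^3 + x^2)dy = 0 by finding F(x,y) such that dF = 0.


Check exactness: ∂M/∂y = 2 + 9x^2 + 2x and ∂N/∂x = 2 + 9x^2 + 2x; equal, so the equation is exact.
Integrate M with respect to x (treating y as constant): ∫M dx = 2xy + 3x^3y + x^2y + h(y).
Differentiate w.r.t. y and set equal to N: all terms match, so h'(y) = 0 and h is a constant absorbed into C.
General solution: 2xy + 3x^3y + x^2y = C.


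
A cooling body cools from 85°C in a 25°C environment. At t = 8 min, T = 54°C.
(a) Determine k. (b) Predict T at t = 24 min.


Newton's law: T(t) = T_a + (T₀ - T_a)e^(-kt).
(a) Use T(8) = 54: (54 - 25)/(85 - 25) = e^(-k·8), so k = -ln(0.483)/8 ≈ 0.0909.
(b) Apply k to t = 24: T(24) = 25 + (60)e^(-2.181) ≈ 31.8°C.


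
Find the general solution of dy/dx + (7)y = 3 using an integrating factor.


P(x) = 7, Q(x) = 3; integrating factor μ = e^(7x).
(μ y)' = 3e^(7x) ⇒ μ y = (3/7)e^(7x) + C.
Divide by μ: y = 3/7 + Ce^(-7x).


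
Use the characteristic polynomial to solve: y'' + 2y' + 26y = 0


Characteristic equation: r² + 2r + 26 = 0.
Discriminant is negative; roots r = -1 ± 5i (complex conjugate pair).
General solution uses e^(α x)(C₁ cos(β x) + C₂ sin(β x)): y = e^(-x)(C₁cos(5x) + C₂sin(5x)).


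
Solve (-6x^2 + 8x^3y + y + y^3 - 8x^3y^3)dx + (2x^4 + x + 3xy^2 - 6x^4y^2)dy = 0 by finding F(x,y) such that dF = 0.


Check exactness: ∂M/∂y = 8x^3 + 1 + 3y^2 - 24x^3y^2 and ∂N/∂x = 8x^3 + 1 + 3y^2 - 24x^3y^2; equal, so the equation is exact.
Integrate M with respect to x (treating y as constant): ∫M dx = -2x^3 + 2x^4y + xy + xy^3 - 2x^4y^3 + h(y).
Differentiate w.r.t. y and set equal to N: all terms match, so h'(y) = 0 and h is a constant absorbed into C.
General solution: -2x^3 + 2x^4y + xy + xy^3 - 2x^4y^3 = C.


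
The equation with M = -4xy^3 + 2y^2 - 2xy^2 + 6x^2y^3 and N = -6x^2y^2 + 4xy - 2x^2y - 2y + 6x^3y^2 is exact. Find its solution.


Check exactness: ∂M/∂y = -12xy^2 + 4y - 4xy + 18x^2y^2 and ∂N/∂x = -12xy^2 + 4y - 4xy + 18x^2y^2; equal, so the equation is exact.
Integrate M with respect to x (treating y as constant): ∫M dx = -2x^2y^3 + 2xy^2 - x^2y^2 + 2x^3y^3 + h(y).
Differentiate w.r.t. y and set equal to N: the x-dependent terms already match, leaving h'(y) = -2y. Integrate: h(y) = -y^2.
So F(x,y) = -2x^2y^3 + 2xy^2 - x^2y^2 - y^2 + 2x^3y^3.
General solution: -2x^2y^3 + 2xy^2 - x^2y^2 - y^2 + 2x^3y^3 = C.


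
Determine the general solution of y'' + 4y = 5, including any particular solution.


Homogeneous part: r² + 4 = 0 ⇒ r = ±2i, so y_h = C₁cos(2x) + C₂sin(2x).
Try constant y_p = A; plug in: 4A = 5 ⇒ A = 5/4.
General solution: y = C₁cos(2x) + C₂sin(2x) + 5/4.


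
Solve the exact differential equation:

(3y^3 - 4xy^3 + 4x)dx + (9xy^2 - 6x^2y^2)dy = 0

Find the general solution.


Check exactness: ∂M/∂y = 9y^2 - 12xy^2 and ∂N/∂x = 9y^2 - 12xy^2; equal, so the equation is exact.
Integrate M with respect to x (treating y as constant): ∫M dx = 3xy^3 - 2x^2y^3 + 2x^2 + h(y).
Differentiate w.r.t. y and set equal to N: all terms match, so h'(y) = 0 and h is a constant absorbed into C.
General solution: 3xy^3 - 2x^2y^3 + 2x^2 = C.


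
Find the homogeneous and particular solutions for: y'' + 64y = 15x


Homogeneous: r² + 64 = 0 ⇒ r = ±8i, y_h = C₁cos(8x) + C₂sin(8x).
Polynomial forcing; try y_p = Ax + B. Then y_p'' + 64 y_p = 64(Ax + B) = 15x, so B = 0 and A = 15/64.
General solution: y = C₁cos(8x) + C₂sin(8x) + (15/64)x.


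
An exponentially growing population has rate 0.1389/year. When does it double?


Exponential growth: P(t) = P₀ e^(0.1389t). Set P(t)/P₀ = 2: e^(0.1389t) = 2.
Solve: t = ln(2)/0.1389 ≈ 4.99 years.


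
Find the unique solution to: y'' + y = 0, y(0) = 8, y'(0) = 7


Characteristic roots of r² + 1 = 0 are ±1i, so y = C₁cos(x) + C₂sin(x).
Apply y(0) = 8: C₁ = 8. Differentiate and apply y'(0) = 7: 1·C₂ = 7, so C₂ = 7.
Particular solution: y = 8cos(x) + 7sin(x).


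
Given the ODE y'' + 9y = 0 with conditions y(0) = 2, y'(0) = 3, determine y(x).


Characteristic roots of r² + 9 = 0 are ±3i, so y = C₁cos(3x) + C₂sin(3x).
Apply y(0) = 2: C₁ = 2. Differentiate and apply y'(0) = 3: 3·C₂ = 3, so C₂ = 1.
Particular solution: y = 2cos(3x) + sin(3x).


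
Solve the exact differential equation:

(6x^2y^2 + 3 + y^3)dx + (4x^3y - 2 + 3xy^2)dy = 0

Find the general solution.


Check exactness: ∂M/∂y = 12x^2y + 3y^2 and ∂N/∂x = 12x^2y + 3y^2; equal, so the equation is exact.
Integrate M with respect to x (treating y as constant): ∫M dx = 2x^3y^2 + 3x + xy^3 + h(y).
Differentiate w.r.t. y and set equal to N: the x-dependent terms already match, leaving h'(y) = -2. Integrate: h(y) = -2y.
So F(x,y) = 2x^3y^2 - 2y + 3x + xy^3.
General solution: 2x^3y^2 - 2y + 3x + xy^3 = C.


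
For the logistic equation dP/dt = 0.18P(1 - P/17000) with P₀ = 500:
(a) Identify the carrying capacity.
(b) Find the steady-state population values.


Logistic ODE dP/dt = 0.18P(1 - P/17000) has equilibria where dP/dt = 0, i.e. P = 0 or P = 17000.
The coefficient (1 - P/K) = 0 when P = K, identifying K = 17000 as the carrying capacity.
(a) K = 17000; (b) equilibria P = 0 and P = 17000.


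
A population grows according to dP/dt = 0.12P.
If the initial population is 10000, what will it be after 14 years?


The ODE dP/dt = 0.12P has solution P(t) = P(0)e^(0.12t).
Substitute P(0) = 10000 and t = 14: P(14) = 10000 e^(1.68) ≈ 53656.


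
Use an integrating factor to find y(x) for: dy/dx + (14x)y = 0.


P(x) = 14x ⇒ μ = e^(7x²).
Q(x) = 0 so μ y is constant: y = Ce^(-7x²).


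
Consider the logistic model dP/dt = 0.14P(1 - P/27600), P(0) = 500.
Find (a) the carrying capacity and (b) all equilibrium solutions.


Logistic ODE dP/dt = 0.14P(1 - P/27600) has equilibria where dP/dt = 0, i.e. P = 0 or P = 27600.
The coefficient (1 - P/K) = 0 when P = K, identifying K = 27600 as the carrying capacity.
(a) K = 27600; (b) equilibria P = 0 and P = 27600.


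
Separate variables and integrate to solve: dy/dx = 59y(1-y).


Separate: dy/[y(1-y)] = 59 dx.
Partial fractions: 1/[y(1-y)] = 1/y + 1/(1-y).
Integrate: ln|y/(1-y)| = 59x + C₀.
Solve for y: y = 1/(1 + Ce^(-59x)).


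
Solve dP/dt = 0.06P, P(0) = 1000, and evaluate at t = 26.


The ODE dP/dt = 0.06P has solution P(t) = P(0)e^(0.06t).
Substitute P(0) = 1000 and t = 26: P(26) = 1000 e^(1.56) ≈ 4759.


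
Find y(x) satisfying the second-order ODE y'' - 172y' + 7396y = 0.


Characteristic equation: r² - 172r + 7396 = 0, i.e. (r - 86)² = 0.
Repeated root r = 86; include an x factor for the second linearly independent solution.
General solution: y = (C₁ + C₂x)e^(86x).


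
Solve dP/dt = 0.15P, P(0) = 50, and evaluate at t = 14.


The ODE dP/dt = 0.15P has solution P(t) = P(0)e^(0.15t).
Substitute P(0) = 50 and t = 14: P(14) = 50 e^(2.10) ≈ 408.


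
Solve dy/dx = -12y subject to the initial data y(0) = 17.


General solution of y' = -12y is y = Ce^(-12x).
Apply y(0) = 17: C = 17.
Particular solution: y = 17e^(-12x).


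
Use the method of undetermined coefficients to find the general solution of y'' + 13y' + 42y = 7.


Characteristic roots of r² + 13r + 42 = 0 are -7, -6.
y_h = C₁e^(-7x) + C₂e^(-6x).
Constant forcing; try y_p = A. Then 42A = 7 ⇒ A = 1/6.
General solution: y = C₁e^(-7x) + C₂e^(-6x) + 1/6.


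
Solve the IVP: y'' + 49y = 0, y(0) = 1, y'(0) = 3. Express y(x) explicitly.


Characteristic roots of r² + 49 = 0 are ±7i, so y = C₁cos(7x) + C₂sin(7x).
Apply y(0) = 1: C₁ = 1. Differentiate and apply y'(0) = 3: 7·C₂ = 3, so C₂ = 3/7.
Particular solution: y = cos(7x) + (3/7)sin(7x).


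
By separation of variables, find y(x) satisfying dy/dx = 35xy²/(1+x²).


Separate: dy/y² = 35x/(1+x²) dx.
Integrate LHS: ∫ dy/y² = -1/y.
Integrate RHS via u = 1+x²: (35/2)ln(1+x²) + C.
Result: -1/y = (35/2)ln(1+x²) + C.


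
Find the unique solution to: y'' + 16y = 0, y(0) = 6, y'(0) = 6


Characteristic roots of r² + 16 = 0 are ±4i, so y = C₁cos(4x) + C₂sin(4x).
Apply y(0) = 6: C₁ = 6. Differentiate and apply y'(0) = 6: 4·C₂ = 6, so C₂ = 3/2.
Particular solution: y = 6cos(4x) + (3/2)sin(4x).


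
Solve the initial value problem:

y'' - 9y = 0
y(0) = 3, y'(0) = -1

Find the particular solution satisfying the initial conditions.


Characteristic roots of r² - 9 = 0 are -3, 3.
General solution y = c₁ e^(-3x) + c₂ e^(3x).
Apply y(0) = 3: c₁ + c₂ = 3. Apply y'(0) = -1: -3 c₁ + 3 c₂ = -1.
Solve: c₁ = 5/3, c₂ = 4/3.
Particular solution: y = (5/3)e^(-3x) + (4/3)e^(3x).


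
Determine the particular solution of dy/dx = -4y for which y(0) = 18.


General solution of y' = -4y is y = Ce^(-4x).
Apply y(0) = 18: C = 18.
Particular solution: y = 18e^(-4x).


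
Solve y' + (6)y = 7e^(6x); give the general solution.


P(x) = 6 ⇒ μ = e^(6x).
(μ y)' = 7e^(12x) ⇒ μ y = (7/12)e^(12x) + C.
Divide by μ: y = (7/12)e^(6x) + Ce^(-6x).


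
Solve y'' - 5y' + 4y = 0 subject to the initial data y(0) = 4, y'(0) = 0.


Characteristic roots of r² - 5r + 4 = 0 are 1, 4.
General solution y = c₁ e^(x) + c₂ e^(4x).
Apply y(0) = 4: c₁ + c₂ = 4. Apply y'(0) = 0: 1 c₁ + 4 c₂ = 0.
Solve: c₁ = 16/3, c₂ = -4/3.
Particular solution: y = (16/3)e^(x) - (4/3)e^(4x).


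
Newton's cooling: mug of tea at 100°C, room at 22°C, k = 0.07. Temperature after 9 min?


Newton's law: dT/dt = -k(T - T_a) has solution T(t) = T_a + (T₀ - T_a)e^(-kt).
Plug in T_a = 22, T₀ = 100, k = 0.07, t = 9: T(9) = 22 + (78)e^(-0.63) ≈ 63.5°C.


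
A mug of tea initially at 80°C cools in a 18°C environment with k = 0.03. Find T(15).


Newton's law: dT/dt = -k(T - T_a) has solution T(t) = T_a + (T₀ - T_a)e^(-kt).
Plug in T_a = 18, T₀ = 80, k = 0.03, t = 15: T(15) = 18 + (62)e^(-0.45) ≈ 57.5°C.


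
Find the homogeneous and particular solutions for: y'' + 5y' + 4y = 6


Characteristic roots of r² + 5r + 4 = 0 are -1, -4.
y_h = C₁e^(-x) + C₂e^(-4x).
Constant forcing; try y_p = A. Then 4A = 6 ⇒ A = 3/2.
General solution: y = C₁e^(-x) + C₂e^(-4x) + 3/2.


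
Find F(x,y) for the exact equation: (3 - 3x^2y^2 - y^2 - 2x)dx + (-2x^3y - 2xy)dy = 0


Check exactness: ∂M/∂y = -6x^2y - 2y and ∂N/∂x = -6x^2y - 2y; equal, so the equation is exact.
Integrate M with respect to x (treating y as constant): ∫M dx = 3x - x^3y^2 - xy^2 - x^2 + h(y).
Differentiate w.r.t. y and set equal to N: all terms match, so h'(y) = 0 and h is a constant absorbed into C.
General solution: 3x - x^3y^2 - xy^2 - x^2 = C.


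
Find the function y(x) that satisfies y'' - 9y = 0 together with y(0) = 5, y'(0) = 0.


Characteristic roots of r² - 9 = 0 are -3, 3.
General solution y = c₁ e^(-3x) + c₂ e^(3x).
Apply y(0) = 5: c₁ + c₂ = 5. Apply y'(0) = 0: -3 c₁ + 3 c₂ = 0.
Solve: c₁ = 5/2, c₂ = 5/2.
Particular solution: y = (5/2)e^(-3x) + (5/2)e^(3x).


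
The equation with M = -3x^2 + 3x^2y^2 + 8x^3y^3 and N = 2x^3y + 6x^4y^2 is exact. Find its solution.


Check exactness: ∂M/∂y = 6x^2y + 24x^3y^2 and ∂N/∂x = 6x^2y + 24x^3y^2; equal, so the equation is exact.
Integrate M with respect to x (treating y as constant): ∫M dx = -x^3 + x^3y^2 + 2x^4y^3 + h(y).
Differentiate w.r.t. y and set equal to N: all terms match, so h'(y) = 0 and h is a constant absorbed into C.
General solution: -x^3 + x^3y^2 + 2x^4y^3 = C.


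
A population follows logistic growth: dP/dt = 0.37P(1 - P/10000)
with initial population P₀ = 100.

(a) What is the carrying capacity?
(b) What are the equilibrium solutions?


Logistic ODE dP/dt = 0.37P(1 - P/10000) has equilibria where dP/dt = 0, i.e. P = 0 or P = 10000.
The coefficient (1 - P/K) = 0 when P = K, identifying K = 10000 as the carrying capacity.
(a) K = 10000; (b) equilibria P = 0 and P = 10000.


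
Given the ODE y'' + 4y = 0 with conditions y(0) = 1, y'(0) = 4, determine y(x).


Characteristic roots of r² + 4 = 0 are ±2i, so y = C₁cos(2x) + C₂sin(2x).
Apply y(0) = 1: C₁ = 1. Differentiate and apply y'(0) = 4: 2·C₂ = 4, so C₂ = 2.
Particular solution: y = cos(2x) + 2sin(2x).


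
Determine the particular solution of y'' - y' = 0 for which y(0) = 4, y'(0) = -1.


Characteristic roots of r² - r = 0 are 1, 0.
General solution y = c₁ e^(x) + c₂.
Apply y(0) = 4: c₁ + c₂ = 4. Apply y'(0) = -1: 1 c₁ + 0 c₂ = -1.
Solve: c₁ = -1, c₂ = 5.
Particular solution: y = -e^(x) + 5.


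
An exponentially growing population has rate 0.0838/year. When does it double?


Exponential growth: P(t) = P₀ e^(0.0838t). Set P(t)/P₀ = 2: e^(0.0838t) = 2.
Solve: t = ln(2)/0.0838 ≈ 8.27 years.


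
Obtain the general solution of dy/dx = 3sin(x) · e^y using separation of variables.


Separate: e^(-y) dy = 3sin(x) dx.
Integrate: -e^(-y) = -3cos(x) + C₀.
Rearrange: e^(-y) = 3cos(x) + C.


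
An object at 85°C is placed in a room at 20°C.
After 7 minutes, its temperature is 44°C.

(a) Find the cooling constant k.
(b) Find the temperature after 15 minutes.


Newton's law: T(t) = T_a + (T₀ - T_a)e^(-kt).
(a) Use T(7) = 44: (44 - 20)/(85 - 20) = e^(-k·7), so k = -ln(0.369)/7 ≈ 0.1423.
(b) Apply k to t = 15: T(15) = 20 + (65)e^(-2.135) ≈ 27.7°C.


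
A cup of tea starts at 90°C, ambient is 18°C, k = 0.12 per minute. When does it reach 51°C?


From T(t) = T_a + (T₀ - T_a)e^(-kt), set T(t) = 51:
(51 - 18) / (90 - 18) = e^(-0.12t), so t = -ln(0.458)/0.12 ≈ 6.5 minutes.


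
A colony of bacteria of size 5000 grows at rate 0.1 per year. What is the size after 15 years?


The ODE dP/dt = 0.1P has solution P(t) = P(0)e^(0.1t).
Substitute P(0) = 5000 and t = 15: P(15) = 5000 e^(1.50) ≈ 22408.


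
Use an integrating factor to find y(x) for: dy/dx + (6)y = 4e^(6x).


P(x) = 6 ⇒ μ = e^(6x).
(μ y)' = 4e^(12x) ⇒ μ y = (4/12)e^(12x) + C.
Divide by μ: y = (1/3)e^(6x) + Ce^(-6x).


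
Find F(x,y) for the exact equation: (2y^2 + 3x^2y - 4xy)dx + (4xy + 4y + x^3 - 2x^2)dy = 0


Check exactness: ∂M/∂y = 4y + 3x^2 - 4x and ∂N/∂x = 4y + 3x^2 - 4x; equal, so the equation is exact.
Integrate M with respect to x (treating y as constant): ∫M dx = 2xy^2 + x^3y - 2x^2y + h(y).
Differentiate w.r.t. y and set equal to N: the x-dependent terms already match, leaving h'(y) = 4y. Integrate: h(y) = 2y^2.
So F(x,y) = 2xy^2 + 2y^2 + x^3y - 2x^2y.
General solution: 2xy^2 + 2y^2 + x^3y - 2x^2y = C.


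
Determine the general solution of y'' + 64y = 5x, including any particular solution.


Homogeneous: r² + 64 = 0 ⇒ r = ±8i, y_h = C₁cos(8x) + C₂sin(8x).
Polynomial forcing; try y_p = Ax + B. Then y_p'' + 64 y_p = 64(Ax + B) = 5x, so B = 0 and A = 5/64.
General solution: y = C₁cos(8x) + C₂sin(8x) + (5/64)x.


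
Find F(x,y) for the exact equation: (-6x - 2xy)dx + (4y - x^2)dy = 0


Check exactness: ∂M/∂y = -2x and ∂N/∂x = -2x; equal, so the equation is exact.
Integrate M with respect to x (treating y as constant): ∫M dx = -3x^2 - x^2y + h(y).
Differentiate w.r.t. y and set equal to N: the x-dependent terms already match, leaving h'(y) = 4y. Integrate: h(y) = 2y^2.
So F(x,y) = 2y^2 - 3x^2 - x^2y.
General solution: 2y^2 - 3x^2 - x^2y = C.


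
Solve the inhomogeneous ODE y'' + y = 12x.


Homogeneous: r² + 1 = 0 ⇒ r = ±1i, y_h = C₁cos(x) + C₂sin(x).
Polynomial forcing; try y_p = Ax + B. Then y_p'' + 1 y_p = 1(Ax + B) = 12x, so B = 0 and A = 12.
General solution: y = C₁cos(x) + C₂sin(x) + 12x.


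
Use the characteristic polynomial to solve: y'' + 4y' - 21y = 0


Characteristic equation: r² + 4r - 21 = 0.
Factor: (r + 7)(r - 3) = 0 ⇒ r = -7, 3 (distinct real).
General solution: y = C₁e^(-7x) + C₂e^(3x).


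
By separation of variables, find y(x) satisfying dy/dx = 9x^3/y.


Separate variables: y dy = 9x^3 dx.
Integrate both sides: y²/2 = (9/4)x^4 + C₀.
Multiply by 2: y² = (9/2)x^4 + C.


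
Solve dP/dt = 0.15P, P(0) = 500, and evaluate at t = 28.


The ODE dP/dt = 0.15P has solution P(t) = P(0)e^(0.15t).
Substitute P(0) = 500 and t = 28: P(28) = 500 e^(4.20) ≈ 33343.


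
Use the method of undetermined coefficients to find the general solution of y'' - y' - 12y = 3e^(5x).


Characteristic roots of r² - r - 12 = 0 are 4, -3.
y_h = C₁e^(4x) + C₂e^(-3x).
Forcing exponent 5 is not a characteristic root; try y_p = Ae^(5x).
Substitute: A·(25 + (-1)·5 + (-12)) = A·8 = 3, so A = 3/8.
General solution: y = C₁e^(4x) + C₂e^(-3x) + (3/8)e^(5x).


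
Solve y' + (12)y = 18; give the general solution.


P(x) = 12, Q(x) = 18; integrating factor μ = e^(12x).
(μ y)' = 18e^(12x) ⇒ μ y = (3/2)e^(12x) + C.
Divide by μ: y = 3/2 + Ce^(-12x).


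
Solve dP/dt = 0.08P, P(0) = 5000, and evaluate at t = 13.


The ODE dP/dt = 0.08P has solution P(t) = P(0)e^(0.08t).
Substitute P(0) = 5000 and t = 13: P(13) = 5000 e^(1.04) ≈ 14146.


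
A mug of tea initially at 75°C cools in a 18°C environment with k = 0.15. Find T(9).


Newton's law: dT/dt = -k(T - T_a) has solution T(t) = T_a + (T₀ - T_a)e^(-kt).
Plug in T_a = 18, T₀ = 75, k = 0.15, t = 9: T(9) = 18 + (57)e^(-1.35) ≈ 32.8°C.


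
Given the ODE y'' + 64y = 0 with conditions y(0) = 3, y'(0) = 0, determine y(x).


Characteristic roots of r² + 64 = 0 are ±8i, so y = C₁cos(8x) + C₂sin(8x).
Apply y(0) = 3: C₁ = 3. Differentiate and apply y'(0) = 0: 8·C₂ = 0, so C₂ = 0.
Particular solution: y = 3cos(8x).


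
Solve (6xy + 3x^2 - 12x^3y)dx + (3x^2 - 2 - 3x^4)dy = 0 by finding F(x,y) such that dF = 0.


Check exactness: ∂M/∂y = 6x - 12x^3 and ∂N/∂x = 6x - 12x^3; equal, so the equation is exact.
Integrate M with respect to x (treating y as constant): ∫M dx = 3x^2y + x^3 - 3x^4y + h(y).
Differentiate w.r.t. y and set equal to N: the x-dependent terms already match, leaving h'(y) = -2. Integrate: h(y) = -2y.
So F(x,y) = 3x^2y - 2y + x^3 - 3x^4y.
General solution: 3x^2y - 2y + x^3 - 3x^4y = C.


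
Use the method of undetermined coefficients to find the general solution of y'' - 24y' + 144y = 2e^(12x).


Characteristic polynomial (r - 12)² = 0; repeated root r = 12.
y_h = (C₁ + C₂x)e^(12x). Forcing matches the repeated root (resonance), so try y_p = Ax² e^(12x).
Substitute and solve for A: 2A = 2, so A = 1.
General solution: y = (C₁ + C₂x + x²)e^(12x).


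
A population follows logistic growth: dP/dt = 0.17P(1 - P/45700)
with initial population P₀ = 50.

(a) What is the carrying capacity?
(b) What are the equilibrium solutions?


Logistic ODE dP/dt = 0.17P(1 - P/45700) has equilibria where dP/dt = 0, i.e. P = 0 or P = 45700.
The coefficient (1 - P/K) = 0 when P = K, identifying K = 45700 as the carrying capacity.
(a) K = 45700; (b) equilibria P = 0 and P = 45700.


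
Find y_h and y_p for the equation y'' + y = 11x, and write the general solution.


Homogeneous: r² + 1 = 0 ⇒ r = ±1i, y_h = C₁cos(x) + C₂sin(x).
Polynomial forcing; try y_p = Ax + B. Then y_p'' + 1 y_p = 1(Ax + B) = 11x, so B = 0 and A = 11.
General solution: y = C₁cos(x) + C₂sin(x) + 11x.


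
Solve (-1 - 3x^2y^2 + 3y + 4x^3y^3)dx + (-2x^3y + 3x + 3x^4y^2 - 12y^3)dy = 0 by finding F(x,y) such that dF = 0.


Check exactness: ∂M/∂y = -6x^2y + 3 + 12x^3y^2 and ∂N/∂x = -6x^2y + 3 + 12x^3y^2; equal, so the equation is exact.
Integrate M with respect to x (treating y as constant): ∫M dx = -x - x^3y^2 + 3xy + x^4y^3 + h(y).
Differentiate w.r.t. y and set equal to N: the x-dependent terms already match, leaving h'(y) = -12y^3. Integrate: h(y) = -3y^4.
So F(x,y) = -x - x^3y^2 + 3xy + x^4y^3 - 3y^4.
General solution: -x - x^3y^2 + 3xy + x^4y^3 - 3y^4 = C.


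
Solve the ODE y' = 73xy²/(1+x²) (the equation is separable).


Separate: dy/y² = 73x/(1+x²) dx.
Integrate LHS: ∫ dy/y² = -1/y.
Integrate RHS via u = 1+x²: (73/2)ln(1+x²) + C.
Result: -1/y = (73/2)ln(1+x²) + C.


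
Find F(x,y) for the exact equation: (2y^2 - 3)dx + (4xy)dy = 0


Check exactness: ∂M/∂y = 4y and ∂N/∂x = 4y; equal, so the equation is exact.
Integrate M with respect to x (treating y as constant): ∫M dx = 2xy^2 - 3x + h(y).
Differentiate w.r.t. y and set equal to N: all terms match, so h'(y) = 0 and h is a constant absorbed into C.
General solution: 2xy^2 - 3x = C.


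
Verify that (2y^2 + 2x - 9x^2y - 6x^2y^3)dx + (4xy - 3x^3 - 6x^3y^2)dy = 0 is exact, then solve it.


Check exactness: ∂M/∂y = 4y - 9x^2 - 18x^2y^2 and ∂N/∂x = 4y - 9x^2 - 18x^2y^2; equal, so the equation is exact.
Integrate M with respect to x (treating y as constant): ∫M dx = 2xy^2 + x^2 - 3x^3y - 2x^3y^3 + h(y).
Differentiate w.r.t. y and set equal to N: all terms match, so h'(y) = 0 and h is a constant absorbed into C.
General solution: 2xy^2 + x^2 - 3x^3y - 2x^3y^3 = C.


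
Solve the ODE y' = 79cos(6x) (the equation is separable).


g(y) = 1, so integrate directly: y = ∫ 79cos(6x) dx = (79/6)sin(6x) + C.


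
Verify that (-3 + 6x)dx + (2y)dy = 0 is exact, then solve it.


Check exactness: ∂M/∂y = 0 and ∂N/∂x = 0; equal, so the equation is exact.
Integrate M with respect to x (treating y as constant): ∫M dx = -3x + 3x^2 + h(y).
Differentiate w.r.t. y and set equal to N: the x-dependent terms already match, leaving h'(y) = 2y. Integrate: h(y) = y^2.
So F(x,y) = -3x + 3x^2 + y^2.
General solution: -3x + 3x^2 + y^2 = C.


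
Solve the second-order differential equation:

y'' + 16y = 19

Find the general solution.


Homogeneous part: r² + 16 = 0 ⇒ r = ±4i, so y_h = C₁cos(4x) + C₂sin(4x).
Try constant y_p = A; plug in: 16A = 19 ⇒ A = 19/16.
General solution: y = C₁cos(4x) + C₂sin(4x) + 19/16.


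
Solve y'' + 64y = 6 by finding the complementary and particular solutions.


Homogeneous part: r² + 64 = 0 ⇒ r = ±8i, so y_h = C₁cos(8x) + C₂sin(8x).
Try constant y_p = A; plug in: 64A = 6 ⇒ A = 3/32.
General solution: y = C₁cos(8x) + C₂sin(8x) + 3/32.


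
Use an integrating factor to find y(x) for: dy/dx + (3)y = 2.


P(x) = 3, Q(x) = 2; integrating factor μ = e^(3x).
(μ y)' = 2e^(3x) ⇒ μ y = (2/3)e^(3x) + C.
Divide by μ: y = 2/3 + Ce^(-3x).


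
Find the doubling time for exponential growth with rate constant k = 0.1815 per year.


Exponential growth: P(t) = P₀ e^(0.1815t). Set P(t)/P₀ = 2: e^(0.1815t) = 2.
Solve: t = ln(2)/0.1815 ≈ 3.82 years.


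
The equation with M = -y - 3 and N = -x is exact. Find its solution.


Check exactness: ∂M/∂y = -1 and ∂N/∂x = -1; equal, so the equation is exact.
Integrate M with respect to x (treating y as constant): ∫M dx = -xy - 3x + h(y).
Differentiate w.r.t. y and set equal to N: all terms match, so h'(y) = 0 and h is a constant absorbed into C.
General solution: -xy - 3x = C.


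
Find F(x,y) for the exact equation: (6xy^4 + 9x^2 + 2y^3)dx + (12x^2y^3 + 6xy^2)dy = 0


Check exactness: ∂M/∂y = 24xy^3 + 6y^2 and ∂N/∂x = 24xy^3 + 6y^2; equal, so the equation is exact.
Integrate M with respect to x (treating y as constant): ∫M dx = 3x^2y^4 + 3x^3 + 2xy^3 + h(y).
Differentiate w.r.t. y and set equal to N: all terms match, so h'(y) = 0 and h is a constant absorbed into C.
General solution: 3x^2y^4 + 3x^3 + 2xy^3 = C.


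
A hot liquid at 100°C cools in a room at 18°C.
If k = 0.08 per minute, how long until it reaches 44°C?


From T(t) = T_a + (T₀ - T_a)e^(-kt), set T(t) = 44:
(44 - 18) / (100 - 18) = e^(-0.08t), so t = -ln(0.317)/0.08 ≈ 14.4 minutes.


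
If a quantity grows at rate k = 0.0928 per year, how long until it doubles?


Exponential growth: P(t) = P₀ e^(0.0928t). Set P(t)/P₀ = 2: e^(0.0928t) = 2.
Solve: t = ln(2)/0.0928 ≈ 7.47 years.


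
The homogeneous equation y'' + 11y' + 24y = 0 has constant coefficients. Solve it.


Characteristic equation: r² + 11r + 24 = 0.
Factor: (r + 8)(r + 3) = 0 ⇒ r = -8, -3 (distinct real).
General solution: y = C₁e^(-8x) + C₂e^(-3x).


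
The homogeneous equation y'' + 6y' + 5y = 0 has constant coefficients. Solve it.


Characteristic equation: r² + 6r + 5 = 0.
Factor: (r + 1)(r + 5) = 0 ⇒ r = -1, -5 (distinct real).
General solution: y = C₁e^(-x) + C₂e^(-5x).


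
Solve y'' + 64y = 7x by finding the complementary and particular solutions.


Homogeneous: r² + 64 = 0 ⇒ r = ±8i, y_h = C₁cos(8x) + C₂sin(8x).
Polynomial forcing; try y_p = Ax + B. Then y_p'' + 64 y_p = 64(Ax + B) = 7x, so B = 0 and A = 7/64.
General solution: y = C₁cos(8x) + C₂sin(8x) + (7/64)x.


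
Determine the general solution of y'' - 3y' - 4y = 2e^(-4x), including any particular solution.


Characteristic roots of r² - 3r - 4 = 0 are 4, -1.
y_h = C₁e^(4x) + C₂e^(-x).
Forcing exponent -4 is not a characteristic root; try y_p = Ae^(-4x).
Substitute: A·(16 + (-3)·-4 + (-4)) = A·24 = 2, so A = 1/12.
General solution: y = C₁e^(4x) + C₂e^(-x) + (1/12)e^(-4x).


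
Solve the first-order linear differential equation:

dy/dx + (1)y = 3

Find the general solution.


P(x) = 1, Q(x) = 3; integrating factor μ = e^(x).
(μ y)' = 3e^(x) ⇒ μ y = 3e^(x) + C.
Divide by μ: y = 3 + Ce^(-x).


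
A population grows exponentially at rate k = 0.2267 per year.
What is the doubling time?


Exponential growth: P(t) = P₀ e^(0.2267t). Set P(t)/P₀ = 2: e^(0.2267t) = 2.
Solve: t = ln(2)/0.2267 ≈ 3.06 years.


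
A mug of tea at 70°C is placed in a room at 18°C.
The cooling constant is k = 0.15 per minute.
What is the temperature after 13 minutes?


Newton's law: dT/dt = -k(T - T_a) has solution T(t) = T_a + (T₀ - T_a)e^(-kt).
Plug in T_a = 18, T₀ = 70, k = 0.15, t = 13: T(13) = 18 + (52)e^(-1.95) ≈ 25.4°C.


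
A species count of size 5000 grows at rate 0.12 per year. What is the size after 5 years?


The ODE dP/dt = 0.12P has solution P(t) = P(0)e^(0.12t).
Substitute P(0) = 5000 and t = 5: P(5) = 5000 e^(0.60) ≈ 9111.


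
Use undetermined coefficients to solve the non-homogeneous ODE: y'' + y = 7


Homogeneous part: r² + 1 = 0 ⇒ r = ±1i, so y_h = C₁cos(x) + C₂sin(x).
Try constant y_p = A; plug in: 1A = 7 ⇒ A = 7.
General solution: y = C₁cos(x) + C₂sin(x) + 7.


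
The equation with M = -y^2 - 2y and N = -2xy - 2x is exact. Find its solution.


Check exactness: ∂M/∂y = -2y - 2 and ∂N/∂x = -2y - 2; equal, so the equation is exact.
Integrate M with respect to x (treating y as constant): ∫M dx = -xy^2 - 2xy + h(y).
Differentiate w.r.t. y and set equal to N: all terms match, so h'(y) = 0 and h is a constant absorbed into C.
General solution: -xy^2 - 2xy = C.


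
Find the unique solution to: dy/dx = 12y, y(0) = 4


General solution of y' = 12y is y = Ce^(12x).
Apply y(0) = 4: C = 4.
Particular solution: y = 4e^(12x).


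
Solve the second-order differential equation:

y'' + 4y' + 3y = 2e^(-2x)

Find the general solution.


Characteristic roots of r² + 4r + 3 = 0 are -1, -3.
y_h = C₁e^(-x) + C₂e^(-3x).
Forcing exponent -2 is not a characteristic root; try y_p = Ae^(-2x).
Substitute: A·(4 + (4)·-2 + (3)) = A·-1 = 2, so A = -2.
General solution: y = C₁e^(-x) + C₂e^(-3x) - 2e^(-2x).


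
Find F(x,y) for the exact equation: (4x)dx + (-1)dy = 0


Check exactness: ∂M/∂y = 0 and ∂N/∂x = 0; equal, so the equation is exact.
Integrate M with respect to x (treating y as constant): ∫M dx = 2x^2 + h(y).
Differentiate w.r.t. y and set equal to N: the x-dependent terms already match, leaving h'(y) = -1. Integrate: h(y) = -y.
So F(x,y) = -y + 2x^2.
General solution: -y + 2x^2 = C.


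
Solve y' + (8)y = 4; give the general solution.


P(x) = 8, Q(x) = 4; integrating factor μ = e^(8x).
(μ y)' = 4e^(8x) ⇒ μ y = (1/2)e^(8x) + C.
Divide by μ: y = 1/2 + Ce^(-8x).


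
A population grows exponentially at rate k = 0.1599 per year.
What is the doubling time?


Exponential growth: P(t) = P₀ e^(0.1599t). Set P(t)/P₀ = 2: e^(0.1599t) = 2.
Solve: t = ln(2)/0.1599 ≈ 4.33 years.


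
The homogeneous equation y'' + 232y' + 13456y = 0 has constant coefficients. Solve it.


Characteristic equation: r² + 232r + 13456 = 0, i.e. (r + 116)² = 0.
Repeated root r = -116; include an x factor for the second linearly independent solution.
General solution: y = (C₁ + C₂x)e^(-116x).


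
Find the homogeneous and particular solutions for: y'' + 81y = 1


Homogeneous part: r² + 81 = 0 ⇒ r = ±9i, so y_h = C₁cos(9x) + C₂sin(9x).
Try constant y_p = A; plug in: 81A = 1 ⇒ A = 1/81.
General solution: y = C₁cos(9x) + C₂sin(9x) + 1/81.


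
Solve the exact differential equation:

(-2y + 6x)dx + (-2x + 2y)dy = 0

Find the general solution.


Check exactness: ∂M/∂y = -2 and ∂N/∂x = -2; equal, so the equation is exact.
Integrate M with respect to x (treating y as constant): ∫M dx = -2xy + 3x^2 + h(y).
Differentiate w.r.t. y and set equal to N: the x-dependent terms already match, leaving h'(y) = 2y. Integrate: h(y) = y^2.
So F(x,y) = -2xy + y^2 + 3x^2.
General solution: -2xy + y^2 + 3x^2 = C.


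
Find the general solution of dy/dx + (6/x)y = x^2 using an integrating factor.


P(x) = 6/x ⇒ μ = x^6.
(x^6 y)' = x^8 ⇒ x^6 y = x^9/(9) + C.
Solve for y: y = (1/9)x^3 + C/x^6.


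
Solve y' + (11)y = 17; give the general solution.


P(x) = 11, Q(x) = 17; integrating factor μ = e^(11x).
(μ y)' = 17e^(11x) ⇒ μ y = (17/11)e^(11x) + C.
Divide by μ: y = 17/11 + Ce^(-11x).


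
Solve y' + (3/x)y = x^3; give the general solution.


P(x) = 3/x ⇒ μ = x^3.
(x^3 y)' = x^3·x^3 = x^6.
Integrate: x^3 y = x^7/(7) + C.
Solve for y: y = (1/7)x^4 + C/x^3.


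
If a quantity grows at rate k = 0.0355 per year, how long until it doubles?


Exponential growth: P(t) = P₀ e^(0.0355t). Set P(t)/P₀ = 2: e^(0.0355t) = 2.
Solve: t = ln(2)/0.0355 ≈ 19.53 years.


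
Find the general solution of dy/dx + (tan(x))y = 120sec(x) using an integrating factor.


P(x) = tan(x) ⇒ μ = e^(∫tan(x)dx) = sec(x).
(sec(x) y)' = 120sec²(x) ⇒ sec(x) y = 120tan(x) + C.
Multiply by cos(x): y = 120sin(x) + C·cos(x).


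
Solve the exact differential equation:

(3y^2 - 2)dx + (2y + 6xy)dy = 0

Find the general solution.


Check exactness: ∂M/∂y = 6y and ∂N/∂x = 6y; equal, so the equation is exact.
Integrate M with respect to x (treating y as constant): ∫M dx = 3xy^2 - 2x + h(y).
Differentiate w.r.t. y and set equal to N: the x-dependent terms already match, leaving h'(y) = 2y. Integrate: h(y) = y^2.
So F(x,y) = y^2 + 3xy^2 - 2x.
General solution: y^2 + 3xy^2 - 2x = C.


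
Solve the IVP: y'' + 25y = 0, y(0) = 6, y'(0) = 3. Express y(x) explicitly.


Characteristic roots of r² + 25 = 0 are ±5i, so y = C₁cos(5x) + C₂sin(5x).
Apply y(0) = 6: C₁ = 6. Differentiate and apply y'(0) = 3: 5·C₂ = 3, so C₂ = 3/5.
Particular solution: y = 6cos(5x) + (3/5)sin(5x).


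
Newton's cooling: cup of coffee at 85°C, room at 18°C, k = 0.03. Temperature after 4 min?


Newton's law: dT/dt = -k(T - T_a) has solution T(t) = T_a + (T₀ - T_a)e^(-kt).
Plug in T_a = 18, T₀ = 85, k = 0.03, t = 4: T(4) = 18 + (67)e^(-0.12) ≈ 77.4°C.


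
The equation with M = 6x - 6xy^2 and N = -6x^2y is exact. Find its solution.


Check exactness: ∂M/∂y = -12xy and ∂N/∂x = -12xy; equal, so the equation is exact.
Integrate M with respect to x (treating y as constant): ∫M dx = 3x^2 - 3x^2y^2 + h(y).
Differentiate w.r.t. y and set equal to N: all terms match, so h'(y) = 0 and h is a constant absorbed into C.
General solution: 3x^2 - 3x^2y^2 = C.


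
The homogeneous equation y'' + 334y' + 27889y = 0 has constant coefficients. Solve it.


Characteristic equation: r² + 334r + 27889 = 0, i.e. (r + 167)² = 0.
Repeated root r = -167; include an x factor for the second linearly independent solution.
General solution: y = (C₁ + C₂x)e^(-167x).


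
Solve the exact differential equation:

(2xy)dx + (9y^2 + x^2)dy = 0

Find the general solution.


Check exactness: ∂M/∂y = 2x and ∂N/∂x = 2x; equal, so the equation is exact.
Integrate M with respect to x (treating y as constant): ∫M dx = x^2y + h(y).
Differentiate w.r.t. y and set equal to N: the x-dependent terms already match, leaving h'(y) = 9y^2. Integrate: h(y) = 3y^3.
So F(x,y) = 3y^3 + x^2y.
General solution: 3y^3 + x^2y = C.
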